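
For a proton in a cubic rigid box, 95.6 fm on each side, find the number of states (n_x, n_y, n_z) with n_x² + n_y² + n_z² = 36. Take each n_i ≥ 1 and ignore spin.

degeneracy = 3

The level has n_x² + n_y² + n_z² = 36. The ordered positive-integer solutions are (2, 4, 4), (4, 2, 4), (4, 4, 2).
That gives 3 states.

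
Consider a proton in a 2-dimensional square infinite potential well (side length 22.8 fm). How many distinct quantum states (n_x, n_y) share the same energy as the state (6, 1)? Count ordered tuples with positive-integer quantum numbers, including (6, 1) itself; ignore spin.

degeneracy = 2

The level has n_x² + n_y² = 37. The ordered positive-integer solutions are (1, 6), (6, 1).
That gives 2 states.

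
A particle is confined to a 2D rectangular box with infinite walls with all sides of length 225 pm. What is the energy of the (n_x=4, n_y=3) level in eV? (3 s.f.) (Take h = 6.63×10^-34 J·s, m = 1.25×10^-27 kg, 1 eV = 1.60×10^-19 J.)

E = 0.136 eV

For a 2D rectangular well E = (h²/8m)·Σ n_i²/L_i² = (6.63×10^-34)²/(8·1.25×10^-27) · [4²/(225 pm)² + 3²/(225 pm)²].
Evaluating gives E = 2.171×10^-20 J = 0.136 eV.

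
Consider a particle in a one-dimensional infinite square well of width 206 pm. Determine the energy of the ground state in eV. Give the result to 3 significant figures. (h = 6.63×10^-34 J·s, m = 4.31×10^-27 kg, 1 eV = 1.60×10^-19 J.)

E_1 = 0.00188 eV

For an infinite well E_n = n²h²/(8mL²), so E_1 = h²/(8mL²) = (6.63×10^-34)²/(8·4.31×10^-27·(2.06×10^-10 m)²) = 3.004×10^-22 J.
Converting, E_1 = 3.004×10^-22 J / (1.60×10^-19 J/eV) = 0.00188 eV.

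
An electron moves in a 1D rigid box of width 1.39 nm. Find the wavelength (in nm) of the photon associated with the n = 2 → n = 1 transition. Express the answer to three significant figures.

E_1 = h²/(8m_eL²) = 3.118×10^-20 J, so ΔE = (2² − 1²)E_1 = 9.354×10^-20 J.
λ = hc/ΔE = (6.626×10^-34·2.998×10^8)/9.354×10^-20 = 2.12×10^-6 m = 2.12×10^3 nm.

λ = 2.12×10^3 nm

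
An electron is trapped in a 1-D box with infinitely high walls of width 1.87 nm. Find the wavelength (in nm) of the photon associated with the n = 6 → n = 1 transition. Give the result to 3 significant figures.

λ = 329 nm

E_1 = h²/(8m_eL²) = 1.723×10^-20 J, so ΔE = (6² − 1²)E_1 = 6.030×10^-19 J.
λ = hc/ΔE = (6.626×10^-34·2.998×10^8)/6.030×10^-19 = 3.29×10^-7 m = 329 nm.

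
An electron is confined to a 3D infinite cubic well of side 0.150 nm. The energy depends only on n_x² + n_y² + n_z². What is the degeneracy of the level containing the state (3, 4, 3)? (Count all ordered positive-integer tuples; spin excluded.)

The level has n_x² + n_y² + n_z² = 34. The ordered positive-integer solutions are (3, 3, 4), (3, 4, 3), (4, 3, 3).
That gives 3 states.

degeneracy = 3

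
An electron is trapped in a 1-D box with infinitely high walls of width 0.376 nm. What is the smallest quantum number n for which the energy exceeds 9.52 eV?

n = 2

E_1 = h²/(8m_eL²) = 4.262×10^-19 J = 2.660 eV.
Need n² > 9.52/2.660 = 3.579, i.e. n > 1.892.
The smallest integer satisfying this is n = 2.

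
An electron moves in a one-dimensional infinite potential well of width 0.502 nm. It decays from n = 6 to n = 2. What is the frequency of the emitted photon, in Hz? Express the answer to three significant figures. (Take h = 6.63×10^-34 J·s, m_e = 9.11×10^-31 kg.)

f = 1.16×10^16 Hz

E_1 = h²/(8m_eL²) = 2.393×10^-19 J and ΔE = (6² − 2²)E_1 = 7.658×10^-18 J.
f = ΔE/h = 7.658×10^-18/6.63×10^-34 = 1.16×10^16 Hz.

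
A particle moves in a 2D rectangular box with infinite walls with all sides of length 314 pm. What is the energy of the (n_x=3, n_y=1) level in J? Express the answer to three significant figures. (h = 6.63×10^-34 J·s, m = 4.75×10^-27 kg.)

For a 2D rectangular well E = (h²/8m)·Σ n_i²/L_i² = (6.63×10^-34)²/(8·4.75×10^-27) · [3²/(314 pm)² + 1²/(314 pm)²].
Evaluating gives E = 1.17×10^-21 J.

E = 1.17×10^-21 J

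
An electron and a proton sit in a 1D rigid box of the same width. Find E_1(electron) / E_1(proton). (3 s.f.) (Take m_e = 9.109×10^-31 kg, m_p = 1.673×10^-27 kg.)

E_n ∝ 1/m at fixed n and L, so the ratio is m_p/m_e = 1.673×10^-27/9.109×10^-31 = 1.84×10^3.

1.84×10^3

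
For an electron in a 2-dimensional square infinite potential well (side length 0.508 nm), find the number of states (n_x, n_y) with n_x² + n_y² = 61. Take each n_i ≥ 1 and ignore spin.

degeneracy = 2

The level has n_x² + n_y² = 61. The ordered positive-integer solutions are (5, 6), (6, 5).
That gives 2 states.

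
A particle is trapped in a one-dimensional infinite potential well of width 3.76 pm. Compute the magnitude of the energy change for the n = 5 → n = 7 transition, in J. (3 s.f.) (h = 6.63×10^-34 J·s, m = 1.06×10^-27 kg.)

E_1 = h²/(8mL²) = 3.667×10^-18 J.
|ΔE| = |5² − 7²|·E_1 = 24·3.667×10^-18 J = 8.80×10^-17 J.

|ΔE| = 8.80×10^-17 J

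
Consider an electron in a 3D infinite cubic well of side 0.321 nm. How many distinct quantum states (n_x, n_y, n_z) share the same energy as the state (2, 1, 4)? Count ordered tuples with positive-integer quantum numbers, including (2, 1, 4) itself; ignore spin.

degeneracy = 6

The level has n_x² + n_y² + n_z² = 21. The ordered positive-integer solutions are (1, 2, 4), (1, 4, 2), (2, 1, 4), (2, 4, 1), (4, 1, 2), (4, 2, 1).
That gives 6 states.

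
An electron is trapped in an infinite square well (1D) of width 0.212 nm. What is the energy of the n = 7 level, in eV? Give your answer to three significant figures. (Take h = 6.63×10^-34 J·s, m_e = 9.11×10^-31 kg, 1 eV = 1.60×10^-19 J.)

E_7 = 411 eV

For an infinite well E_n = n²h²/(8m_eL²), so E_1 = h²/(8m_eL²) = (6.63×10^-34)²/(8·9.11×10^-31·(2.12×10^-10 m)²) = 1.342×10^-18 J.
Then E_7 = 7²·E_1 = 49·1.342×10^-18 J = 6.576×10^-17 J.
Converting, E_7 = 6.576×10^-17 J / (1.60×10^-19 J/eV) = 411 eV.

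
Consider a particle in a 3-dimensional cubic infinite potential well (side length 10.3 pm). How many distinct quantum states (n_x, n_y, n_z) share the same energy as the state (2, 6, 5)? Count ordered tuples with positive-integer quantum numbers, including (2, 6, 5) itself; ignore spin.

The level has n_x² + n_y² + n_z² = 65. The ordered positive-integer solutions are (2, 5, 6), (2, 6, 5), (5, 2, 6), (5, 6, 2), (6, 2, 5), (6, 5, 2).
That gives 6 states.

degeneracy = 6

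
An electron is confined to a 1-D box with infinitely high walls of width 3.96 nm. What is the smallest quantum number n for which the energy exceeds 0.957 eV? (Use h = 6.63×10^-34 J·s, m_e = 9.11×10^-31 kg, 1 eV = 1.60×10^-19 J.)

n = 7

E_1 = h²/(8m_eL²) = 3.846×10^-21 J = 0.02404 eV.
Need n² > 0.957/0.02404 = 39.81, i.e. n > 6.310.
The smallest integer satisfying this is n = 7.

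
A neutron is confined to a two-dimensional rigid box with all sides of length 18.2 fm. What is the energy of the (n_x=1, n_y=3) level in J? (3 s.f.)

For a 2D rectangular well E = (h²/8m_n)·Σ n_i²/L_i² = (6.626×10^-34)²/(8·1.675×10^-27) · [1²/(18.2 fm)² + 3²/(18.2 fm)²].
Evaluating gives E = 9.89×10^-13 J.

E = 9.89×10^-13 J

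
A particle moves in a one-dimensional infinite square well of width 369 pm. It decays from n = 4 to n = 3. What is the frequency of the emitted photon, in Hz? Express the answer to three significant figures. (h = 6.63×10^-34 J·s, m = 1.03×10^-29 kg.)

E_1 = h²/(8mL²) = 3.918×10^-20 J and ΔE = (4² − 3²)E_1 = 2.743×10^-19 J.
f = ΔE/h = 2.743×10^-19/6.63×10^-34 = 4.14×10^14 Hz.

f = 4.14×10^14 Hz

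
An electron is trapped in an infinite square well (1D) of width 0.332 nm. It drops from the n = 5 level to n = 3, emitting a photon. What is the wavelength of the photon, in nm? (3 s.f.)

E_1 = h²/(8m_eL²) = 5.466×10^-19 J, so ΔE = (5² − 3²)E_1 = 8.746×10^-18 J.
λ = hc/ΔE = (6.626×10^-34·2.998×10^8)/8.746×10^-18 = 2.27×10^-8 m = 22.7 nm.

λ = 22.7 nm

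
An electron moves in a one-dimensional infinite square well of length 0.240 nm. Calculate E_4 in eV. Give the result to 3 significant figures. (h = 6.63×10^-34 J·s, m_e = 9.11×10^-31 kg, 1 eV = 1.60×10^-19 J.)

For an infinite well E_n = n²h²/(8m_eL²), so E_1 = h²/(8m_eL²) = (6.63×10^-34)²/(8·9.11×10^-31·(2.40×10^-10 m)²) = 1.047×10^-18 J.
Then E_4 = 4²·E_1 = 16·1.047×10^-18 J = 1.675×10^-17 J.
Converting, E_4 = 1.675×10^-17 J / (1.60×10^-19 J/eV) = 105 eV.

E_4 = 105 eV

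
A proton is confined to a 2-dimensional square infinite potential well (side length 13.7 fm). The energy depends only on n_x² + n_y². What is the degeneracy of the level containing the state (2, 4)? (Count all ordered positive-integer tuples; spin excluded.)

degeneracy = 2

The level has n_x² + n_y² = 20. The ordered positive-integer solutions are (2, 4), (4, 2).
That gives 2 states.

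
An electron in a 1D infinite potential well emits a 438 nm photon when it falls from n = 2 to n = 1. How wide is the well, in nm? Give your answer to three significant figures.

L = 0.631 nm

The photon carries ΔE = hc/λ = 6.626×10^-34·2.998×10^8/4.38×10^-7 m = 4.535×10^-19 J.
Since ΔE = (2² − 1²)E_1, E_1 = 1.512×10^-19 J, and L = h/√(8m_eE_1) = 6.31×10^-10 m = 0.631 nm.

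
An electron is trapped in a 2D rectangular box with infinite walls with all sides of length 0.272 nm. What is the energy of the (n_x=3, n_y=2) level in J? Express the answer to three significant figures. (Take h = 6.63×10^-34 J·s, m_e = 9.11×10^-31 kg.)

For a 2D rectangular well E = (h²/8m_e)·Σ n_i²/L_i² = (6.63×10^-34)²/(8·9.11×10^-31) · [3²/(0.272 nm)² + 2²/(0.272 nm)²].
Evaluating gives E = 1.06×10^-17 J.

E = 1.06×10^-17 J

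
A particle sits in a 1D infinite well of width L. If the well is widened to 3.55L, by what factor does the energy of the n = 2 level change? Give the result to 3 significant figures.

0.0793

E_n ∝ 1/L², so the energy scales by 1/3.55² = 0.0793.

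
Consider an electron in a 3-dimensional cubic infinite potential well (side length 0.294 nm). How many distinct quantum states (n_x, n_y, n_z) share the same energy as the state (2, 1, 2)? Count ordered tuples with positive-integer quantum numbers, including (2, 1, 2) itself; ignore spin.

degeneracy = 3

The level has n_x² + n_y² + n_z² = 9. The ordered positive-integer solutions are (1, 2, 2), (2, 1, 2), (2, 2, 1).
That gives 3 states.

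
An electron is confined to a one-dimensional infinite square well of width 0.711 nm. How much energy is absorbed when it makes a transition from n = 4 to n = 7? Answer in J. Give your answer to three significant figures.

|ΔE| = 3.93×10^-18 J

E_1 = h²/(8m_eL²) = 1.192×10^-19 J.
|ΔE| = |4² − 7²|·E_1 = 33·1.192×10^-19 J = 3.93×10^-18 J.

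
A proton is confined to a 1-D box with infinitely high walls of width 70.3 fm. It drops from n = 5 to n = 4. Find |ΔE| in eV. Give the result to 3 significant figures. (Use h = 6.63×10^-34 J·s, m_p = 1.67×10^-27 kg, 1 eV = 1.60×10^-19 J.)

E_1 = h²/(8m_pL²) = 6.657×10^-15 J.
|ΔE| = |5² − 4²|·E_1 = 9·6.657×10^-15 J = 5.991×10^-14 J = 3.74×10^5 eV.

|ΔE| = 3.74×10^5 eV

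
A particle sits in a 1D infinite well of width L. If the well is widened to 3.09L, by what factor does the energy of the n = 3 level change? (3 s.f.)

E_n ∝ 1/L², so the energy scales by 1/3.09² = 0.105.

0.105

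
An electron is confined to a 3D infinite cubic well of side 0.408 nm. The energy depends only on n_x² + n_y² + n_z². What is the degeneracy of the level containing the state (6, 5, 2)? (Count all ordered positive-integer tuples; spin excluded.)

The level has n_x² + n_y² + n_z² = 65. The ordered positive-integer solutions are (2, 5, 6), (2, 6, 5), (5, 2, 6), (5, 6, 2), (6, 2, 5), (6, 5, 2).
That gives 6 states.

degeneracy = 6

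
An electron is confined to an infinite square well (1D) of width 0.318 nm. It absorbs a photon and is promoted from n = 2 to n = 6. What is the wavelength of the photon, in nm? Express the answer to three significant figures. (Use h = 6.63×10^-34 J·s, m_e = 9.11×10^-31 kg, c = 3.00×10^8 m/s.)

λ = 10.4 nm

E_1 = h²/(8m_eL²) = 5.964×10^-19 J, so ΔE = (6² − 2²)E_1 = 1.908×10^-17 J.
λ = hc/ΔE = (6.63×10^-34·3.00×10^8)/1.908×10^-17 = 1.04×10^-8 m = 10.4 nm.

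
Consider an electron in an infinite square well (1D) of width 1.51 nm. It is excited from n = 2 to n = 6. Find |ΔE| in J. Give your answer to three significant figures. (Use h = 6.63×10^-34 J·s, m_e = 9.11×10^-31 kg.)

|ΔE| = 8.46×10^-19 J

E_1 = h²/(8m_eL²) = 2.645×10^-20 J.
|ΔE| = |2² − 6²|·E_1 = 32·2.645×10^-20 J = 8.46×10^-19 J.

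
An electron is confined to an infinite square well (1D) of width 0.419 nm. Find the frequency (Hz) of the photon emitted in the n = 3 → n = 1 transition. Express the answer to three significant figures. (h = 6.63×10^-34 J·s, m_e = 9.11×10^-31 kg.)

f = 4.15×10^15 Hz

E_1 = h²/(8m_eL²) = 3.436×10^-19 J and ΔE = (3² − 1²)E_1 = 2.749×10^-18 J.
f = ΔE/h = 2.749×10^-18/6.63×10^-34 = 4.15×10^15 Hz.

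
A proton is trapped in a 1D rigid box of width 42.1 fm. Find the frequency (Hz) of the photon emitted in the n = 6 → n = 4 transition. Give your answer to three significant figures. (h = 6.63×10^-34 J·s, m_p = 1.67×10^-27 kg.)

E_1 = h²/(8m_pL²) = 1.856×10^-14 J and ΔE = (6² − 4²)E_1 = 3.712×10^-13 J.
f = ΔE/h = 3.712×10^-13/6.63×10^-34 = 5.60×10^20 Hz.

f = 5.60×10^20 Hz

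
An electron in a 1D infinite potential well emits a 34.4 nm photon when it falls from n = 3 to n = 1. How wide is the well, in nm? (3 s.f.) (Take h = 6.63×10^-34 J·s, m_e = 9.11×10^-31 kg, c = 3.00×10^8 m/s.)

The photon carries ΔE = hc/λ = 6.63×10^-34·3.00×10^8/3.44×10^-8 m = 5.782×10^-18 J.
Since ΔE = (3² − 1²)E_1, E_1 = 7.227×10^-19 J, and L = h/√(8m_eE_1) = 2.89×10^-10 m = 0.289 nm.

L = 0.289 nm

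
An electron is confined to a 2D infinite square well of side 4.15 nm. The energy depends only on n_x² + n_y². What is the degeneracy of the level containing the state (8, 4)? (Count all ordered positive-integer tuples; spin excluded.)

The level has n_x² + n_y² = 80. The ordered positive-integer solutions are (4, 8), (8, 4).
That gives 2 states.

degeneracy = 2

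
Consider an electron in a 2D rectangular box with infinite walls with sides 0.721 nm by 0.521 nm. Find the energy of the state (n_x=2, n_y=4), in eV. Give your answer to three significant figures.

For a 2D rectangular well E = (h²/8m_e)·Σ n_i²/L_i² = (6.626×10^-34)²/(8·9.109×10^-31) · [2²/(0.721 nm)² + 4²/(0.521 nm)²].
Evaluating gives E = 4.015×10^-18 J = 25.1 eV.

E = 25.1 eV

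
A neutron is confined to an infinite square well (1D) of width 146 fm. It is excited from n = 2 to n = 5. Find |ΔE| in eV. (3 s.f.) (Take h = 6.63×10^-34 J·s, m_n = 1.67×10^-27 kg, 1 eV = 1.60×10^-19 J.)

|ΔE| = 2.03×10^5 eV

E_1 = h²/(8m_nL²) = 1.544×10^-15 J.
|ΔE| = |2² − 5²|·E_1 = 21·1.544×10^-15 J = 3.242×10^-14 J = 2.03×10^5 eV.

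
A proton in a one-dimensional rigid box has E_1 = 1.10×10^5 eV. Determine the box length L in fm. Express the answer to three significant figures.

From E_n = n²h²/(8m_pL²), L = n·h/√(8m_pE_n).
E_1 = 1.10×10^5 eV = 1.762×10^-14 J, so L = 1·6.626×10^-34/√(8·1.673×10^-27·1.762×10^-14) = 4.31×10^-14 m = 43.1 fm.

L = 43.1 fm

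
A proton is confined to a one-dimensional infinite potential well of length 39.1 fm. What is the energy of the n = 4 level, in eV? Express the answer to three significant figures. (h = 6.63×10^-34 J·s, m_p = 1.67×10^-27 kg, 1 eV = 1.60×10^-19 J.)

For an infinite well E_n = n²h²/(8m_pL²), so E_1 = h²/(8m_pL²) = (6.63×10^-34)²/(8·1.67×10^-27·(3.91×10^-14 m)²) = 2.152×10^-14 J.
Then E_4 = 4²·E_1 = 16·2.152×10^-14 J = 3.443×10^-13 J.
Converting, E_4 = 3.443×10^-13 J / (1.60×10^-19 J/eV) = 2.15×10^6 eV.

E_4 = 2.15×10^6 eV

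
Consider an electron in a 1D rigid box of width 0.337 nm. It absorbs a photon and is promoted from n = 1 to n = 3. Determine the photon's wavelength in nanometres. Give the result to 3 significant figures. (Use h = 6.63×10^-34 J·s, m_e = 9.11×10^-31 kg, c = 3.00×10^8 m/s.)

E_1 = h²/(8m_eL²) = 5.311×10^-19 J, so ΔE = (3² − 1²)E_1 = 4.249×10^-18 J.
λ = hc/ΔE = (6.63×10^-34·3.00×10^8)/4.249×10^-18 = 4.68×10^-8 m = 46.8 nm.

λ = 46.8 nm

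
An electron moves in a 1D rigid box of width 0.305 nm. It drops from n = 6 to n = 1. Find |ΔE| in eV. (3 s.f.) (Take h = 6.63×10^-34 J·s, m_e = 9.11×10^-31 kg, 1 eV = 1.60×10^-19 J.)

|ΔE| = 142 eV

E_1 = h²/(8m_eL²) = 6.484×10^-19 J.
|ΔE| = |6² − 1²|·E_1 = 35·6.484×10^-19 J = 2.269×10^-17 J = 142 eV.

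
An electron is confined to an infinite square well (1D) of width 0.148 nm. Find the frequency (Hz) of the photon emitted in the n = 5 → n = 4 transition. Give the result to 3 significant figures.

f = 3.74×10^16 Hz

E_1 = h²/(8m_eL²) = 2.751×10^-18 J and ΔE = (5² − 4²)E_1 = 2.476×10^-17 J.
f = ΔE/h = 2.476×10^-17/6.626×10^-34 = 3.74×10^16 Hz.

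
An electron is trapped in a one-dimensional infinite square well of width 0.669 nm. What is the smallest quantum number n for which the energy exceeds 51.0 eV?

n = 8

E_1 = h²/(8m_eL²) = 1.346×10^-19 J = 0.8402 eV.
Need n² > 51.0/0.8402 = 60.70, i.e. n > 7.791.
The smallest integer satisfying this is n = 8.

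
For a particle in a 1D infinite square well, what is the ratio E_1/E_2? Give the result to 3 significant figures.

E_n ∝ n², so E_1/E_2 = 1²/2² = 1/4 = 0.250.

0.250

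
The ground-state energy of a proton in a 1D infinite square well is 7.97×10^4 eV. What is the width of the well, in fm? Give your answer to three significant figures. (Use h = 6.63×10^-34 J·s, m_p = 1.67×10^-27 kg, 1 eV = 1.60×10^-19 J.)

L = 50.8 fm

From E_n = n²h²/(8m_pL²), L = n·h/√(8m_pE_n).
E_1 = 7.97×10^4 eV = 1.275×10^-14 J, so L = 1·6.63×10^-34/√(8·1.67×10^-27·1.275×10^-14) = 5.08×10^-14 m = 50.8 fm.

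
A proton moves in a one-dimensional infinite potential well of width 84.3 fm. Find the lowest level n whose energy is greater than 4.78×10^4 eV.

n = 2

E_1 = h²/(8m_pL²) = 4.616×10^-15 J = 2.881×10^4 eV.
Need n² > 4.78×10^4/2.881×10^4 = 1.659, i.e. n > 1.288.
The smallest integer satisfying this is n = 2.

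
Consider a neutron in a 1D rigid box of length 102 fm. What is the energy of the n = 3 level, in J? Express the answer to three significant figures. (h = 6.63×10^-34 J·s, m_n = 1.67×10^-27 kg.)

E_3 = 2.85×10^-14 J

For an infinite well E_n = n²h²/(8m_nL²), so E_1 = h²/(8m_nL²) = (6.63×10^-34)²/(8·1.67×10^-27·(1.02×10^-13 m)²) = 3.162×10^-15 J.
Then E_3 = 3²·E_1 = 9·3.162×10^-15 J = 2.85×10^-14 J.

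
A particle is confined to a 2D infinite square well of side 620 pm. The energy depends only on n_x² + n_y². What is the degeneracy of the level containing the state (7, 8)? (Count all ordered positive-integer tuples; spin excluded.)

The level has n_x² + n_y² = 113. The ordered positive-integer solutions are (7, 8), (8, 7).
That gives 2 states.

degeneracy = 2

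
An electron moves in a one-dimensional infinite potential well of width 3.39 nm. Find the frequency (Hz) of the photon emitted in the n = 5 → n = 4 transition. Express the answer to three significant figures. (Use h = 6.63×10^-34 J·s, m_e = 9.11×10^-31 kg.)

E_1 = h²/(8m_eL²) = 5.248×10^-21 J and ΔE = (5² − 4²)E_1 = 4.723×10^-20 J.
f = ΔE/h = 4.723×10^-20/6.63×10^-34 = 7.12×10^13 Hz.

f = 7.12×10^13 Hz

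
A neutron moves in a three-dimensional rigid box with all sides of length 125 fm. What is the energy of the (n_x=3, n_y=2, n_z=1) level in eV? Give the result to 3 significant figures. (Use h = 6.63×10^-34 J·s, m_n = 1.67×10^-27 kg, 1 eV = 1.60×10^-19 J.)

E = 1.84×10^5 eV

For a 3D rectangular well E = (h²/8m_n)·Σ n_i²/L_i² = (6.63×10^-34)²/(8·1.67×10^-27) · [3²/(125 fm)² + 2²/(125 fm)² + 1²/(125 fm)²].
Evaluating gives E = 2.948×10^-14 J = 1.84×10^5 eV.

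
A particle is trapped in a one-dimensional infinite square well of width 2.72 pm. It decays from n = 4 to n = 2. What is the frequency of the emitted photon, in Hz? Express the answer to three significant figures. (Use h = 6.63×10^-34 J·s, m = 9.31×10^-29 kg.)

f = 1.44×10^18 Hz

E_1 = h²/(8mL²) = 7.977×10^-17 J and ΔE = (4² − 2²)E_1 = 9.572×10^-16 J.
f = ΔE/h = 9.572×10^-16/6.63×10^-34 = 1.44×10^18 Hz.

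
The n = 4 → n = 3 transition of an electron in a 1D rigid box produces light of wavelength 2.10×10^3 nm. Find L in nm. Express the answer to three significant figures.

The photon carries ΔE = hc/λ = 6.626×10^-34·2.998×10^8/2.10×10^-6 m = 9.459×10^-20 J.
Since ΔE = (4² − 3²)E_1, E_1 = 1.351×10^-20 J, and L = h/√(8m_eE_1) = 2.11×10^-9 m = 2.11 nm.

L = 2.11 nm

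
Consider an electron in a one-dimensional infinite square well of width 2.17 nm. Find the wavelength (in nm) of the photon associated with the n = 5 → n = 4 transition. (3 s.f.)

λ = 1.73×10^3 nm

E_1 = h²/(8m_eL²) = 1.279×10^-20 J, so ΔE = (5² − 4²)E_1 = 1.151×10^-19 J.
λ = hc/ΔE = (6.626×10^-34·2.998×10^8)/1.151×10^-19 = 1.73×10^-6 m = 1.73×10^3 nm.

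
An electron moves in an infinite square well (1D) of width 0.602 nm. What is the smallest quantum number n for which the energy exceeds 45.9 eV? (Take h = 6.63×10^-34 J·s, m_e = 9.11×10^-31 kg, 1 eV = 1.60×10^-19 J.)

E_1 = h²/(8m_eL²) = 1.664×10^-19 J = 1.040 eV.
Need n² > 45.9/1.040 = 44.13, i.e. n > 6.643.
The smallest integer satisfying this is n = 7.

n = 7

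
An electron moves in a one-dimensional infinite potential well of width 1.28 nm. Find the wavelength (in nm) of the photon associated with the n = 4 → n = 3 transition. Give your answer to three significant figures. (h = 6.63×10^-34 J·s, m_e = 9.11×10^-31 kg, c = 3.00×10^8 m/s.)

E_1 = h²/(8m_eL²) = 3.681×10^-20 J, so ΔE = (4² − 3²)E_1 = 2.577×10^-19 J.
λ = hc/ΔE = (6.63×10^-34·3.00×10^8)/2.577×10^-19 = 7.72×10^-7 m = 772 nm.

λ = 772 nm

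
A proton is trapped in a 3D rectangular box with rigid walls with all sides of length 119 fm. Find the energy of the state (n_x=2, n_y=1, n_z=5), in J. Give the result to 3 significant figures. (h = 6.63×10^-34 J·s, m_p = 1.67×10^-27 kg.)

E = 6.97×10^-14 J

For a 3D rectangular well E = (h²/8m_p)·Σ n_i²/L_i² = (6.63×10^-34)²/(8·1.67×10^-27) · [2²/(119 fm)² + 1²/(119 fm)² + 5²/(119 fm)²].
Evaluating gives E = 6.97×10^-14 J.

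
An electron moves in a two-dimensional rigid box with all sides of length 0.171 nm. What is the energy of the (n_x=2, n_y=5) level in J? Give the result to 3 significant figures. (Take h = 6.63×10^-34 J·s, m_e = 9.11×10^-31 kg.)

For a 2D rectangular well E = (h²/8m_e)·Σ n_i²/L_i² = (6.63×10^-34)²/(8·9.11×10^-31) · [2²/(0.171 nm)² + 5²/(0.171 nm)²].
Evaluating gives E = 5.98×10^-17 J.

E = 5.98×10^-17 J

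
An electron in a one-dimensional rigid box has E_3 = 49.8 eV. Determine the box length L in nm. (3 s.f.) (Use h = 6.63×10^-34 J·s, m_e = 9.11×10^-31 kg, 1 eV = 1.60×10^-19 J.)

L = 0.261 nm

From E_n = n²h²/(8m_eL²), L = n·h/√(8m_eE_n).
E_3 = 49.8 eV = 7.968×10^-18 J, so L = 3·6.63×10^-34/√(8·9.11×10^-31·7.968×10^-18) = 2.61×10^-10 m = 0.261 nm.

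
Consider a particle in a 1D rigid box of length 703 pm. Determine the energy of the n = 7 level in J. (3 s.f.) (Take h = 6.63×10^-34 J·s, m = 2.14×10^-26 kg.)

E_7 = 2.55×10^-22 J

For an infinite well E_n = n²h²/(8mL²), so E_1 = h²/(8mL²) = (6.63×10^-34)²/(8·2.14×10^-26·(7.03×10^-10 m)²) = 5.195×10^-24 J.
Then E_7 = 7²·E_1 = 49·5.195×10^-24 J = 2.55×10^-22 J.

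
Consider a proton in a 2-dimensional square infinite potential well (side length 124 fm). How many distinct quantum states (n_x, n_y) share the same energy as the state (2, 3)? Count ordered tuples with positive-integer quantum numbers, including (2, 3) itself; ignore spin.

The level has n_x² + n_y² = 13. The ordered positive-integer solutions are (2, 3), (3, 2).
That gives 2 states.

degeneracy = 2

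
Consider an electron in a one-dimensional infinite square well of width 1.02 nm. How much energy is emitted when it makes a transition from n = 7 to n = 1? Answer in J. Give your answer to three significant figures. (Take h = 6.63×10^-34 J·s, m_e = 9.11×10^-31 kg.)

E_1 = h²/(8m_eL²) = 5.797×10^-20 J.
|ΔE| = |7² − 1²|·E_1 = 48·5.797×10^-20 J = 2.78×10^-18 J.

|ΔE| = 2.78×10^-18 J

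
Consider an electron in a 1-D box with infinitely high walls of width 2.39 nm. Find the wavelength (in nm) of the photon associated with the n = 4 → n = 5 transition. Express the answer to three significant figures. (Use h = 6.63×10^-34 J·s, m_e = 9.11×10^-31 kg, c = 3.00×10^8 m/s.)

E_1 = h²/(8m_eL²) = 1.056×10^-20 J, so ΔE = (5² − 4²)E_1 = 9.504×10^-20 J.
λ = hc/ΔE = (6.63×10^-34·3.00×10^8)/9.504×10^-20 = 2.09×10^-6 m = 2.09×10^3 nm.

λ = 2.09×10^3 nm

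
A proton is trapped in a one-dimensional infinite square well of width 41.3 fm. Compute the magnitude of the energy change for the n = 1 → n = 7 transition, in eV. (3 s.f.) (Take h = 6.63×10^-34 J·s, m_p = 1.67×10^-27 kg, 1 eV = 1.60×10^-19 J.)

E_1 = h²/(8m_pL²) = 1.929×10^-14 J.
|ΔE| = |1² − 7²|·E_1 = 48·1.929×10^-14 J = 9.259×10^-13 J = 5.79×10^6 eV.

|ΔE| = 5.79×10^6 eV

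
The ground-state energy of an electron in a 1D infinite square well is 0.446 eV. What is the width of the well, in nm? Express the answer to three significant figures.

L = 0.918 nm

From E_n = n²h²/(8m_eL²), L = n·h/√(8m_eE_n).
E_1 = 0.446 eV = 7.145×10^-20 J, so L = 1·6.626×10^-34/√(8·9.109×10^-31·7.145×10^-20) = 9.18×10^-10 m = 0.918 nm.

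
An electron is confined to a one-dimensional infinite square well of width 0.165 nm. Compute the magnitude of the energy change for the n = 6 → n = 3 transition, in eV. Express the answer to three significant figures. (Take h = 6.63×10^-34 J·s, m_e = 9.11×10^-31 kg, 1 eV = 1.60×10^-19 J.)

E_1 = h²/(8m_eL²) = 2.215×10^-18 J.
|ΔE| = |6² − 3²|·E_1 = 27·2.215×10^-18 J = 5.981×10^-17 J = 374 eV.

|ΔE| = 374 eV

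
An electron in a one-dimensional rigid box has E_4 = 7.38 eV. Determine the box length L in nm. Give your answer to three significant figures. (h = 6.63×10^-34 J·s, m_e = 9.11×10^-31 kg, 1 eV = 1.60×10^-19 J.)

From E_n = n²h²/(8m_eL²), L = n·h/√(8m_eE_n).
E_4 = 7.38 eV = 1.181×10^-18 J, so L = 4·6.63×10^-34/√(8·9.11×10^-31·1.181×10^-18) = 9.04×10^-10 m = 0.904 nm.

L = 0.904 nm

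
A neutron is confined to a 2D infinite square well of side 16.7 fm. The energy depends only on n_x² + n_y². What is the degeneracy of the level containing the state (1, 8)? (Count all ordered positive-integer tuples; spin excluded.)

The level has n_x² + n_y² = 65. The ordered positive-integer solutions are (1, 8), (4, 7), (7, 4), (8, 1).
That gives 4 states.

degeneracy = 4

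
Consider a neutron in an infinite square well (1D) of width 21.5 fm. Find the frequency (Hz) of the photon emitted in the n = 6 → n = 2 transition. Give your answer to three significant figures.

E_1 = h²/(8m_nL²) = 7.088×10^-14 J and ΔE = (6² − 2²)E_1 = 2.268×10^-12 J.
f = ΔE/h = 2.268×10^-12/6.626×10^-34 = 3.42×10^21 Hz.

f = 3.42×10^21 Hz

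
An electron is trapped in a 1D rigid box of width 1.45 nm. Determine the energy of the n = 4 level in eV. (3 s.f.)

For an infinite well E_n = n²h²/(8m_eL²), so E_1 = h²/(8m_eL²) = (6.626×10^-34)²/(8·9.109×10^-31·(1.45×10^-9 m)²) = 2.866×10^-20 J.
Then E_4 = 4²·E_1 = 16·2.866×10^-20 J = 4.586×10^-19 J.
Converting, E_4 = 4.586×10^-19 J / (1.602×10^-19 J/eV) = 2.86 eV.

E_4 = 2.86 eV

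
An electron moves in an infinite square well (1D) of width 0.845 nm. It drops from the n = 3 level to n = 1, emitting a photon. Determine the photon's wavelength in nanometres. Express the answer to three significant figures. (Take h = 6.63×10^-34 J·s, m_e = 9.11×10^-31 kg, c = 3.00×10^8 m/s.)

E_1 = h²/(8m_eL²) = 8.447×10^-20 J, so ΔE = (3² − 1²)E_1 = 6.758×10^-19 J.
λ = hc/ΔE = (6.63×10^-34·3.00×10^8)/6.758×10^-19 = 2.94×10^-7 m = 294 nm.

λ = 294 nm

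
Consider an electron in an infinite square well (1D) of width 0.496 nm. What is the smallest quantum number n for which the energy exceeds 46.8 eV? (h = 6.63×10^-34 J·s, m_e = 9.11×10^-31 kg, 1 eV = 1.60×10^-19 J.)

E_1 = h²/(8m_eL²) = 2.452×10^-19 J = 1.533 eV.
Need n² > 46.8/1.533 = 30.53, i.e. n > 5.525.
The smallest integer satisfying this is n = 6.

n = 6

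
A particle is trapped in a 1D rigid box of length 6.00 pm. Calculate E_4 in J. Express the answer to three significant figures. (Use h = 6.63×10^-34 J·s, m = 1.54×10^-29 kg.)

E_4 = 1.59×10^-15 J

For an infinite well E_n = n²h²/(8mL²), so E_1 = h²/(8mL²) = (6.63×10^-34)²/(8·1.54×10^-29·(6.00×10^-12 m)²) = 9.911×10^-17 J.
Then E_4 = 4²·E_1 = 16·9.911×10^-17 J = 1.59×10^-15 J.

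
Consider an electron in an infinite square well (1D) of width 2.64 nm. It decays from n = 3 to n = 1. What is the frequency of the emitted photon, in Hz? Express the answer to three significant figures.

f = 1.04×10^14 Hz

E_1 = h²/(8m_eL²) = 8.644×10^-21 J and ΔE = (3² − 1²)E_1 = 6.915×10^-20 J.
f = ΔE/h = 6.915×10^-20/6.626×10^-34 = 1.04×10^14 Hz.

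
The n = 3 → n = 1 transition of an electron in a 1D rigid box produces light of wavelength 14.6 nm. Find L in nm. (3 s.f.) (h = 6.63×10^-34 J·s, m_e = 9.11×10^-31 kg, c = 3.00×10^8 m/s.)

L = 0.188 nm

The photon carries ΔE = hc/λ = 6.63×10^-34·3.00×10^8/1.46×10^-8 m = 1.362×10^-17 J.
Since ΔE = (3² − 1²)E_1, E_1 = 1.702×10^-18 J, and L = h/√(8m_eE_1) = 1.88×10^-10 m = 0.188 nm.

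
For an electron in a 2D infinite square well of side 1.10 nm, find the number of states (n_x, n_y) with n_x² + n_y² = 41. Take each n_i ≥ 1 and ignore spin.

degeneracy = 2

The level has n_x² + n_y² = 41. The ordered positive-integer solutions are (4, 5), (5, 4).
That gives 2 states.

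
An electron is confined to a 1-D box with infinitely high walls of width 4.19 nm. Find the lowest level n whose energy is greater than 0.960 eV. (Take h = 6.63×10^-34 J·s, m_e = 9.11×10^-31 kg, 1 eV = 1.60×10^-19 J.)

n = 7

E_1 = h²/(8m_eL²) = 3.436×10^-21 J = 0.02148 eV.
Need n² > 0.960/0.02148 = 44.69, i.e. n > 6.685.
The smallest integer satisfying this is n = 7.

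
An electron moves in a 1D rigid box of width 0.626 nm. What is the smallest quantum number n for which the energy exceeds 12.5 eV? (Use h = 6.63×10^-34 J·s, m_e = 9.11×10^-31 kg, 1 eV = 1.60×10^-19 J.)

E_1 = h²/(8m_eL²) = 1.539×10^-19 J = 0.9619 eV.
Need n² > 12.5/0.9619 = 13.00, i.e. n > 3.606.
The smallest integer satisfying this is n = 4.

n = 4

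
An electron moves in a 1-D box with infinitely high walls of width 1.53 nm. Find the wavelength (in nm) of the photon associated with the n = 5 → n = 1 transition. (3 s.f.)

E_1 = h²/(8m_eL²) = 2.574×10^-20 J, so ΔE = (5² − 1²)E_1 = 6.178×10^-19 J.
λ = hc/ΔE = (6.626×10^-34·2.998×10^8)/6.178×10^-19 = 3.22×10^-7 m = 322 nm.

λ = 322 nm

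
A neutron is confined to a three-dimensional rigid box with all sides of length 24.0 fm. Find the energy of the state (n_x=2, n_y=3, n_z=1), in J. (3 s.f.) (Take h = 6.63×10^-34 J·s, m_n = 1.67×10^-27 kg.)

For a 3D rectangular well E = (h²/8m_n)·Σ n_i²/L_i² = (6.63×10^-34)²/(8·1.67×10^-27) · [2²/(24.0 fm)² + 3²/(24.0 fm)² + 1²/(24.0 fm)²].
Evaluating gives E = 8.00×10^-13 J.

E = 8.00×10^-13 J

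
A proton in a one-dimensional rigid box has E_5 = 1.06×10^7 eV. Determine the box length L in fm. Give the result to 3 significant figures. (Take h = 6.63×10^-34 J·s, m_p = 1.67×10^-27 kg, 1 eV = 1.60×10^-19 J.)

L = 22.0 fm

From E_n = n²h²/(8m_pL²), L = n·h/√(8m_pE_n).
E_5 = 1.06×10^7 eV = 1.696×10^-12 J, so L = 5·6.63×10^-34/√(8·1.67×10^-27·1.696×10^-12) = 2.20×10^-14 m = 22.0 fm.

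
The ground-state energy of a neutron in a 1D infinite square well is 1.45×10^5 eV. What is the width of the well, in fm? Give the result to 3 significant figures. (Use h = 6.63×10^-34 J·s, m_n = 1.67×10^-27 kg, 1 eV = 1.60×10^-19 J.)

L = 37.7 fm

From E_n = n²h²/(8m_nL²), L = n·h/√(8m_nE_n).
E_1 = 1.45×10^5 eV = 2.320×10^-14 J, so L = 1·6.63×10^-34/√(8·1.67×10^-27·2.320×10^-14) = 3.77×10^-14 m = 37.7 fm.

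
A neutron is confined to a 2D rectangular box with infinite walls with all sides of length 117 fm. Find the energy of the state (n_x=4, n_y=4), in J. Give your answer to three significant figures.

E = 7.66×10^-14 J

For a 2D rectangular well E = (h²/8m_n)·Σ n_i²/L_i² = (6.626×10^-34)²/(8·1.675×10^-27) · [4²/(117 fm)² + 4²/(117 fm)²].
Evaluating gives E = 7.66×10^-14 J.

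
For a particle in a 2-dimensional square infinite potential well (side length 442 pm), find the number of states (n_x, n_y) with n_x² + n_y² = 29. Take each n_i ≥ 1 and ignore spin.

degeneracy = 2

The level has n_x² + n_y² = 29. The ordered positive-integer solutions are (2, 5), (5, 2).
That gives 2 states.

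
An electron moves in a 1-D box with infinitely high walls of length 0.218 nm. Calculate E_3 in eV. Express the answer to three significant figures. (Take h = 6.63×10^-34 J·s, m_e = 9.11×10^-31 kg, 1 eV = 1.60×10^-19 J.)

For an infinite well E_n = n²h²/(8m_eL²), so E_1 = h²/(8m_eL²) = (6.63×10^-34)²/(8·9.11×10^-31·(2.18×10^-10 m)²) = 1.269×10^-18 J.
Then E_3 = 3²·E_1 = 9·1.269×10^-18 J = 1.142×10^-17 J.
Converting, E_3 = 1.142×10^-17 J / (1.60×10^-19 J/eV) = 71.4 eV.

E_3 = 71.4 eV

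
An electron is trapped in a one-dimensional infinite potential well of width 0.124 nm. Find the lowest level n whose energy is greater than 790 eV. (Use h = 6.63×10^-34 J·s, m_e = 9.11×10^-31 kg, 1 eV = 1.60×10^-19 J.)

E_1 = h²/(8m_eL²) = 3.923×10^-18 J = 24.52 eV.
Need n² > 790/24.52 = 32.22, i.e. n > 5.676.
The smallest integer satisfying this is n = 6.

n = 6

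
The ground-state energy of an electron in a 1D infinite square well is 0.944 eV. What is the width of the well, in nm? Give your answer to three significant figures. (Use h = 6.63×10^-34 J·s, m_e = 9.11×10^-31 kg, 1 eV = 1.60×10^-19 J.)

L = 0.632 nm

From E_n = n²h²/(8m_eL²), L = n·h/√(8m_eE_n).
E_1 = 0.944 eV = 1.510×10^-19 J, so L = 1·6.63×10^-34/√(8·9.11×10^-31·1.510×10^-19) = 6.32×10^-10 m = 0.632 nm.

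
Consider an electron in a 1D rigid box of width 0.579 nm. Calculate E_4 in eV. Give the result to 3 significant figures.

E_4 = 17.9 eV

For an infinite well E_n = n²h²/(8m_eL²), so E_1 = h²/(8m_eL²) = (6.626×10^-34)²/(8·9.109×10^-31·(5.79×10^-10 m)²) = 1.797×10^-19 J.
Then E_4 = 4²·E_1 = 16·1.797×10^-19 J = 2.875×10^-18 J.
Converting, E_4 = 2.875×10^-18 J / (1.602×10^-19 J/eV) = 17.9 eV.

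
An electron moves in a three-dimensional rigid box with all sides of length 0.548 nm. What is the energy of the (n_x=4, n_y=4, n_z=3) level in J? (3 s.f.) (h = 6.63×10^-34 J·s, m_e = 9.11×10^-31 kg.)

For a 3D rectangular well E = (h²/8m_e)·Σ n_i²/L_i² = (6.63×10^-34)²/(8·9.11×10^-31) · [4²/(0.548 nm)² + 4²/(0.548 nm)² + 3²/(0.548 nm)²].
Evaluating gives E = 8.23×10^-18 J.

E = 8.23×10^-18 J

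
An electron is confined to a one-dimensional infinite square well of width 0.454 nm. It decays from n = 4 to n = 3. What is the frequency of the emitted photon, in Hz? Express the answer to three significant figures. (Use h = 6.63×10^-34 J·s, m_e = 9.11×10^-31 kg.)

E_1 = h²/(8m_eL²) = 2.926×10^-19 J and ΔE = (4² − 3²)E_1 = 2.048×10^-18 J.
f = ΔE/h = 2.048×10^-18/6.63×10^-34 = 3.09×10^15 Hz.

f = 3.09×10^15 Hz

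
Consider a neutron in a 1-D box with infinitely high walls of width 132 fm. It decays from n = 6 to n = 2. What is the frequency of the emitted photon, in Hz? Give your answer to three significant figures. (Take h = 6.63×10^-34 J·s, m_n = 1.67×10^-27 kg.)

E_1 = h²/(8m_nL²) = 1.888×10^-15 J and ΔE = (6² − 2²)E_1 = 6.042×10^-14 J.
f = ΔE/h = 6.042×10^-14/6.63×10^-34 = 9.11×10^19 Hz.

f = 9.11×10^19 Hz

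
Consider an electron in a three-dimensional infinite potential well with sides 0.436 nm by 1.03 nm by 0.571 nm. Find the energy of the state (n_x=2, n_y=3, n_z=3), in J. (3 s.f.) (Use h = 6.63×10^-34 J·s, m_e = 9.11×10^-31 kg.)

E = 3.45×10^-18 J

For a 3D rectangular well E = (h²/8m_e)·Σ n_i²/L_i² = (6.63×10^-34)²/(8·9.11×10^-31) · [2²/(0.436 nm)² + 3²/(1.03 nm)² + 3²/(0.571 nm)²].
Evaluating gives E = 3.45×10^-18 J.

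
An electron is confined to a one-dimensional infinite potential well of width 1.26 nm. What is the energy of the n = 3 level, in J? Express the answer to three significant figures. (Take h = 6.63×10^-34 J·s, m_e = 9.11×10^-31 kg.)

For an infinite well E_n = n²h²/(8m_eL²), so E_1 = h²/(8m_eL²) = (6.63×10^-34)²/(8·9.11×10^-31·(1.26×10^-9 m)²) = 3.799×10^-20 J.
Then E_3 = 3²·E_1 = 9·3.799×10^-20 J = 3.42×10^-19 J.

E_3 = 3.42×10^-19 J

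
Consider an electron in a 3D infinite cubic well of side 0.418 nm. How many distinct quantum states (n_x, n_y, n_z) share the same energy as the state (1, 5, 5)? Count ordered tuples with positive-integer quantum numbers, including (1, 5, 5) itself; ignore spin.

degeneracy = 6

The level has n_x² + n_y² + n_z² = 51. The ordered positive-integer solutions are (1, 1, 7), (1, 5, 5), (1, 7, 1), (5, 1, 5), (5, 5, 1), (7, 1, 1).
That gives 6 states.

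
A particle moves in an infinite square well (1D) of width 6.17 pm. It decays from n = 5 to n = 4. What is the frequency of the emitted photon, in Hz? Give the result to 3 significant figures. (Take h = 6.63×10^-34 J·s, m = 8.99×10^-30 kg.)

E_1 = h²/(8mL²) = 1.605×10^-16 J and ΔE = (5² − 4²)E_1 = 1.444×10^-15 J.
f = ΔE/h = 1.444×10^-15/6.63×10^-34 = 2.18×10^18 Hz.

f = 2.18×10^18 Hz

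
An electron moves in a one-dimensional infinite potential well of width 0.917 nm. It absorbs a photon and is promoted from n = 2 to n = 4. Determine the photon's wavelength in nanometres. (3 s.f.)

λ = 231 nm

E_1 = h²/(8m_eL²) = 7.165×10^-20 J, so ΔE = (4² − 2²)E_1 = 8.598×10^-19 J.
λ = hc/ΔE = (6.626×10^-34·2.998×10^8)/8.598×10^-19 = 2.31×10^-7 m = 231 nm.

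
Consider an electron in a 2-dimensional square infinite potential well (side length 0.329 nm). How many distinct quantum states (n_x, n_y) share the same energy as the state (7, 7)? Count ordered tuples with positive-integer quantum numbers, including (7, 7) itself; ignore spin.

degeneracy = 1

The level has n_x² + n_y² = 98. The ordered positive-integer solutions are (7, 7).
That gives 1 state.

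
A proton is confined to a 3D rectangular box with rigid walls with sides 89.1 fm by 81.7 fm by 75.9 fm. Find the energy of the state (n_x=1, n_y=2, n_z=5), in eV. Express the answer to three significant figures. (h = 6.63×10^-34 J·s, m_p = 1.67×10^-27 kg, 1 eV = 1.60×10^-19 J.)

For a 3D rectangular well E = (h²/8m_p)·Σ n_i²/L_i² = (6.63×10^-34)²/(8·1.67×10^-27) · [1²/(89.1 fm)² + 2²/(81.7 fm)² + 5²/(75.9 fm)²].
Evaluating gives E = 1.666×10^-13 J = 1.04×10^6 eV.

E = 1.04×10^6 eV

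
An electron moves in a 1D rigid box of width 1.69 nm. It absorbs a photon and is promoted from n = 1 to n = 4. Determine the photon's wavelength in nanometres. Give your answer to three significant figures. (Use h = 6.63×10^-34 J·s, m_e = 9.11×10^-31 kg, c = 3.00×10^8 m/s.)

E_1 = h²/(8m_eL²) = 2.112×10^-20 J, so ΔE = (4² − 1²)E_1 = 3.168×10^-19 J.
λ = hc/ΔE = (6.63×10^-34·3.00×10^8)/3.168×10^-19 = 6.28×10^-7 m = 628 nm.

λ = 628 nm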